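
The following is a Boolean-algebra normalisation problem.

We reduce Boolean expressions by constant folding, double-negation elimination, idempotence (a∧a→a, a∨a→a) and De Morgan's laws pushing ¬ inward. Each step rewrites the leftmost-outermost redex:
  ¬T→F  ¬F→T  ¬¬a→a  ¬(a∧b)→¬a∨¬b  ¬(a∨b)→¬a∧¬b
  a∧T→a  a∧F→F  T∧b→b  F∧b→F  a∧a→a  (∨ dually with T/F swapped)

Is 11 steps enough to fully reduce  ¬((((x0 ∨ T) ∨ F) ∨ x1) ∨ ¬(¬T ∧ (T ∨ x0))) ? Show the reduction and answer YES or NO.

Answer: YES — reaches normal form F in 9 ≤ 11 steps

Reduction:
  start: ¬((((x0 ∨ T) ∨ F) ∨ x1) ∨ ¬(¬T ∧ (T ∨ x0)))
  →1  ¬(((x0 ∨ T) ∨ F) ∨ x1) ∧ ¬¬(¬T ∧ (T ∨ x0))
  →2  (¬((x0 ∨ T) ∨ F) ∧ ¬x1) ∧ ¬¬(¬T ∧ (T ∨ x0))
  →3  ((¬(x0 ∨ T) ∧ ¬F) ∧ ¬x1) ∧ ¬¬(¬T ∧ (T ∨ x0))
  →4  (((¬x0 ∧ ¬T) ∧ ¬F) ∧ ¬x1) ∧ ¬¬(¬T ∧ (T ∨ x0))
  →5  (((¬x0 ∧ F) ∧ ¬F) ∧ ¬x1) ∧ ¬¬(¬T ∧ (T ∨ x0))
  →6  ((F ∧ ¬F) ∧ ¬x1) ∧ ¬¬(¬T ∧ (T ∨ x0))
  →7  (F ∧ ¬x1) ∧ ¬¬(¬T ∧ (T ∨ x0))
  →8  F ∧ ¬¬(¬T ∧ (T ∨ x0))
  →9  F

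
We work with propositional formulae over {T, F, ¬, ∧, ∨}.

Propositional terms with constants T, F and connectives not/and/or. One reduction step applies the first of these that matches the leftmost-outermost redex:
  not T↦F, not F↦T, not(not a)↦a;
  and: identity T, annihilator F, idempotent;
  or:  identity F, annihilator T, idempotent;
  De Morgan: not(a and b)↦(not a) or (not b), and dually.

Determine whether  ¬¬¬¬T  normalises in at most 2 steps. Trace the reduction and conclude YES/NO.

  start: ¬¬¬¬T
  [1] ¬¬T
  [2] T

Answer: YES — reaches normal form T in 2 ≤ 2 steps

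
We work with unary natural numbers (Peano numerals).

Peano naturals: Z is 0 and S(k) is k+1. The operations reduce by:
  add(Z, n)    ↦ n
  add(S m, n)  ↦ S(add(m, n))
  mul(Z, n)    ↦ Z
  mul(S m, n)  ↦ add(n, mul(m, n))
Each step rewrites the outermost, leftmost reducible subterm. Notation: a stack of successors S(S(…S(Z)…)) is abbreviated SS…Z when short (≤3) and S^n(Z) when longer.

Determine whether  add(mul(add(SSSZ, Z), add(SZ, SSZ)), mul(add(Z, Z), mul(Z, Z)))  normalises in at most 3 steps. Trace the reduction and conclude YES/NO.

Answer: NO — after 3 steps the term is add(add(S(add(Z, SSZ)), mul(add(SSZ, Z), add(SZ, SSZ))), mul(add(Z, Z), mul(Z, Z))), not yet normal

Derivation:
  start: add(mul(add(SSSZ, Z), add(SZ, SSZ)), mul(add(Z, Z), mul(Z, Z)))
  →1  add(mul(S(add(SSZ, Z)), add(SZ, SSZ)), mul(add(Z, Z), mul(Z, Z)))
  →2  add(add(add(SZ, SSZ), mul(add(SSZ, Z), add(SZ, SSZ))), mul(add(Z, Z), mul(Z, Z)))
  →3  add(add(S(add(Z, SSZ)), mul(add(SSZ, Z), add(SZ, SSZ))), mul(add(Z, Z), mul(Z, Z)))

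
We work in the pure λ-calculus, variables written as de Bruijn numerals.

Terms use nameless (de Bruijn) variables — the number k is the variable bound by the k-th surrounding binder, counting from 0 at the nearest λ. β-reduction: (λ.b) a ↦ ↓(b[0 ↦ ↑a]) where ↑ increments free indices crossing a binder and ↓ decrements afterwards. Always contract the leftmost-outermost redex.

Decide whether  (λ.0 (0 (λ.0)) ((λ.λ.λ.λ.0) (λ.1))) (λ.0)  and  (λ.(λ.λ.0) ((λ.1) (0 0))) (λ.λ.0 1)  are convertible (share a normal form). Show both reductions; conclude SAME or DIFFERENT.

Answer: DIFFERENT — A ⇓ λ.λ.λ.0, B ⇓ λ.0

Derivation:
Term A:
  start: (λ.0 (0 (λ.0)) ((λ.λ.λ.λ.0) (λ.1))) (λ.0)
  [1] (λ.0) ((λ.0) (λ.0)) ((λ.λ.λ.λ.0) (λ.λ.0))
  [2] (λ.0) (λ.0) ((λ.λ.λ.λ.0) (λ.λ.0))
  [3] (λ.0) ((λ.λ.λ.λ.0) (λ.λ.0))
  [4] (λ.λ.λ.λ.0) (λ.λ.0)
  [5] λ.λ.λ.0

Term B:
  start: (λ.(λ.λ.0) ((λ.1) (0 0))) (λ.λ.0 1)
  [1] (λ.λ.0) ((λ.λ.λ.0 1) ((λ.λ.0 1) (λ.λ.0 1)))
  [2] λ.0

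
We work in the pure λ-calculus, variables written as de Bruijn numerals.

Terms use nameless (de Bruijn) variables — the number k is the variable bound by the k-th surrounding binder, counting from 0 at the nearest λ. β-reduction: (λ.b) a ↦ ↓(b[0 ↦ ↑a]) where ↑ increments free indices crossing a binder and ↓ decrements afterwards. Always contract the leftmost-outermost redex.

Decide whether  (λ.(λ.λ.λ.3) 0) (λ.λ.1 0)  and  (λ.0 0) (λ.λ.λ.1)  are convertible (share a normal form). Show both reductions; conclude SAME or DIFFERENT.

Term A:
  start: (λ.(λ.λ.λ.3) 0) (λ.λ.1 0)
  →1  (λ.λ.λ.λ.λ.1 0) (λ.λ.1 0)
  →2  λ.λ.λ.λ.1 0

Term B:
  start: (λ.0 0) (λ.λ.λ.1)
  →1  (λ.λ.λ.1) (λ.λ.λ.1)
  →2  λ.λ.1

Answer: DIFFERENT — A ⇓ λ.λ.λ.λ.1 0, B ⇓ λ.λ.1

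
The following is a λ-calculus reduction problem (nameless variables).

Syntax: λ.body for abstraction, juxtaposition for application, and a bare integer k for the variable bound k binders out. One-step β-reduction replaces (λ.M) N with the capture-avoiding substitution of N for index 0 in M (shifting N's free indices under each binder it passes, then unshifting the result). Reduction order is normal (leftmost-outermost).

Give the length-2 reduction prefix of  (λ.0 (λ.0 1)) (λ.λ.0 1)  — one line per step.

  start: (λ.0 (λ.0 1)) (λ.λ.0 1)
  →1  (λ.λ.0 1) (λ.0 (λ.λ.0 1))
  →2  λ.0 (λ.0 (λ.λ.0 1))

Answer: after 2 steps: λ.0 (λ.0 (λ.λ.0 1))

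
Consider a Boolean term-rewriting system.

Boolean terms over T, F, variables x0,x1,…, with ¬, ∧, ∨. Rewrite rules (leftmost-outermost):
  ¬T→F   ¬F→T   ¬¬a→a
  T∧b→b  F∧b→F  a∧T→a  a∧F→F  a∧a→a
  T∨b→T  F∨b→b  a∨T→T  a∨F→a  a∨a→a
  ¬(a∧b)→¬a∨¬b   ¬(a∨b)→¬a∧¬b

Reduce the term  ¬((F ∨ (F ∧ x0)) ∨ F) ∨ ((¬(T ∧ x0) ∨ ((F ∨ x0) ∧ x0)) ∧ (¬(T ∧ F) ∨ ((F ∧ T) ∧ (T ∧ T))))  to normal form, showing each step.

Answer: normal form = T  (in 10 steps)

Working:
  start: ¬((F ∨ (F ∧ x0)) ∨ F) ∨ ((¬(T ∧ x0) ∨ ((F ∨ x0) ∧ x0)) ∧ (¬(T ∧ F) ∨ ((F ∧ T) ∧ (T ∧ T))))
  [1] (¬(F ∨ (F ∧ x0)) ∧ ¬F) ∨ ((¬(T ∧ x0) ∨ ((F ∨ x0) ∧ x0)) ∧ (¬(T ∧ F) ∨ ((F ∧ T) ∧ (T ∧ T))))
  [2] ((¬F ∧ ¬(F ∧ x0)) ∧ ¬F) ∨ ((¬(T ∧ x0) ∨ ((F ∨ x0) ∧ x0)) ∧ (¬(T ∧ F) ∨ ((F ∧ T) ∧ (T ∧ T))))
  [3] ((T ∧ ¬(F ∧ x0)) ∧ ¬F) ∨ ((¬(T ∧ x0) ∨ ((F ∨ x0) ∧ x0)) ∧ (¬(T ∧ F) ∨ ((F ∧ T) ∧ (T ∧ T))))
  [4] (¬(F ∧ x0) ∧ ¬F) ∨ ((¬(T ∧ x0) ∨ ((F ∨ x0) ∧ x0)) ∧ (¬(T ∧ F) ∨ ((F ∧ T) ∧ (T ∧ T))))
  [5] ((¬F ∨ ¬x0) ∧ ¬F) ∨ ((¬(T ∧ x0) ∨ ((F ∨ x0) ∧ x0)) ∧ (¬(T ∧ F) ∨ ((F ∧ T) ∧ (T ∧ T))))
  [6] ((T ∨ ¬x0) ∧ ¬F) ∨ ((¬(T ∧ x0) ∨ ((F ∨ x0) ∧ x0)) ∧ (¬(T ∧ F) ∨ ((F ∧ T) ∧ (T ∧ T))))
  [7] (T ∧ ¬F) ∨ ((¬(T ∧ x0) ∨ ((F ∨ x0) ∧ x0)) ∧ (¬(T ∧ F) ∨ ((F ∧ T) ∧ (T ∧ T))))
  [8] ¬F ∨ ((¬(T ∧ x0) ∨ ((F ∨ x0) ∧ x0)) ∧ (¬(T ∧ F) ∨ ((F ∧ T) ∧ (T ∧ T))))
  [9] T ∨ ((¬(T ∧ x0) ∨ ((F ∨ x0) ∧ x0)) ∧ (¬(T ∧ F) ∨ ((F ∧ T) ∧ (T ∧ T))))
  [10] T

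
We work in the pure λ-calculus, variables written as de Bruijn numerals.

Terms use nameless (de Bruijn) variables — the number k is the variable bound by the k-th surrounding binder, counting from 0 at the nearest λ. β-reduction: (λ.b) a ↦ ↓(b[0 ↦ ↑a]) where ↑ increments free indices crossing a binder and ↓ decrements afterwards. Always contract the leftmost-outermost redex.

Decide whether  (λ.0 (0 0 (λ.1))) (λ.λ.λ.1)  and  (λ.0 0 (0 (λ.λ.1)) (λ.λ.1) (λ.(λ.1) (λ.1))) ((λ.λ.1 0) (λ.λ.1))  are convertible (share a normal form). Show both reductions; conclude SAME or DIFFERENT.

Answer: SAME — A ⇓ λ.λ.1, B ⇓ λ.λ.1

Derivation:
Term A:
  start: (λ.0 (0 0 (λ.1))) (λ.λ.λ.1)
  step 1: (λ.λ.λ.1) ((λ.λ.λ.1) (λ.λ.λ.1) (λ.λ.λ.λ.1))
  step 2: λ.λ.1

Term B:
  start: (λ.0 0 (0 (λ.λ.1)) (λ.λ.1) (λ.(λ.1) (λ.1))) ((λ.λ.1 0) (λ.λ.1))
  step 1: (λ.λ.1 0) (λ.λ.1) ((λ.λ.1 0) (λ.λ.1)) ((λ.λ.1 0) (λ.λ.1) (λ.λ.1)) (λ.λ.1) (λ.(λ.1) (λ.1))
  step 2: (λ.(λ.λ.1) 0) ((λ.λ.1 0) (λ.λ.1)) ((λ.λ.1 0) (λ.λ.1) (λ.λ.1)) (λ.λ.1) (λ.(λ.1) (λ.1))
  step 3: (λ.λ.1) ((λ.λ.1 0) (λ.λ.1)) ((λ.λ.1 0) (λ.λ.1) (λ.λ.1)) (λ.λ.1) (λ.(λ.1) (λ.1))
  step 4: (λ.(λ.λ.1 0) (λ.λ.1)) ((λ.λ.1 0) (λ.λ.1) (λ.λ.1)) (λ.λ.1) (λ.(λ.1) (λ.1))
  step 5: (λ.λ.1 0) (λ.λ.1) (λ.λ.1) (λ.(λ.1) (λ.1))
  step 6: (λ.(λ.λ.1) 0) (λ.λ.1) (λ.(λ.1) (λ.1))
  step 7: (λ.λ.1) (λ.λ.1) (λ.(λ.1) (λ.1))
  step 8: (λ.λ.λ.1) (λ.(λ.1) (λ.1))
  step 9: λ.λ.1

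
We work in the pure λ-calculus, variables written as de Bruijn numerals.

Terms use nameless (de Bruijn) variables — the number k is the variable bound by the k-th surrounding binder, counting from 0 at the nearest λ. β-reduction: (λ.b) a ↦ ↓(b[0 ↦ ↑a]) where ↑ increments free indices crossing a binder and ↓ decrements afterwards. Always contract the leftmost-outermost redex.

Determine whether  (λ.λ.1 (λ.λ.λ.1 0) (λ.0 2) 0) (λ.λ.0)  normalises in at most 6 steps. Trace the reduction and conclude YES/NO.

Answer: YES — reaches normal form λ.0 (λ.λ.0) in 4 ≤ 6 steps

Working:
  start: (λ.λ.1 (λ.λ.λ.1 0) (λ.0 2) 0) (λ.λ.0)
  →1  λ.(λ.λ.0) (λ.λ.λ.1 0) (λ.0 (λ.λ.0)) 0
  →2  λ.(λ.0) (λ.0 (λ.λ.0)) 0
  →3  λ.(λ.0 (λ.λ.0)) 0
  →4  λ.0 (λ.λ.0)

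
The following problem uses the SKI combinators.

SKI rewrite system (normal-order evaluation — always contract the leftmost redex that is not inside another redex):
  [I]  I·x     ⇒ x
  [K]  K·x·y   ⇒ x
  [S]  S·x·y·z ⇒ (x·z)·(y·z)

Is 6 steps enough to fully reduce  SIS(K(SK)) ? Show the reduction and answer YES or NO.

  start: SIS(K(SK))
  [1] I(K(SK))(S(K(SK)))
  [2] K(SK)(S(K(SK)))
  [3] SK

Answer: YES — reaches normal form SK in 3 ≤ 6 steps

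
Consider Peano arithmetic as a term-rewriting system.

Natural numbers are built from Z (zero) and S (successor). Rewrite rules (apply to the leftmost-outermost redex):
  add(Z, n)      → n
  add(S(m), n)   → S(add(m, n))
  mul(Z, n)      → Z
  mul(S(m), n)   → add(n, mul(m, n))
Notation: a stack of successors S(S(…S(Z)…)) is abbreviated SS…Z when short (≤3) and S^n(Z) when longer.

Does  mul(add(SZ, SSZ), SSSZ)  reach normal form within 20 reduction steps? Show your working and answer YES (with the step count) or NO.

Answer: YES — reaches normal form S^9(Z) in 18 ≤ 20 steps

Reduction:
  start: mul(add(SZ, SSZ), SSSZ)
  [1] mul(S(add(Z, SSZ)), SSSZ)
  [2] add(SSSZ, mul(add(Z, SSZ), SSSZ))
  [3] S(add(SSZ, mul(add(Z, SSZ), SSSZ)))
  [4] S(S(add(SZ, mul(add(Z, SSZ), SSSZ))))
  [5] S(S(S(add(Z, mul(add(Z, SSZ), SSSZ)))))
  [6] S(S(S(mul(add(Z, SSZ), SSSZ))))
  [7] S(S(S(mul(SSZ, SSSZ))))
  [8] S(S(S(add(SSSZ, mul(SZ, SSSZ)))))
  [9] S(S(S(S(add(SSZ, mul(SZ, SSSZ))))))
  [10] S(S(S(S(S(add(SZ, mul(SZ, SSSZ)))))))
  [11] S(S(S(S(S(S(add(Z, mul(SZ, SSSZ))))))))
  [12] S(S(S(S(S(S(mul(SZ, SSSZ)))))))
  [13] S(S(S(S(S(S(add(SSSZ, mul(Z, SSSZ))))))))
  [14] S(S(S(S(S(S(S(add(SSZ, mul(Z, SSSZ)))))))))
  [15] S(S(S(S(S(S(S(S(add(SZ, mul(Z, SSSZ))))))))))
  [16] S(S(S(S(S(S(S(S(S(add(Z, mul(Z, SSSZ)))))))))))
  [17] S(S(S(S(S(S(S(S(S(mul(Z, SSSZ))))))))))
  [18] S^9(Z)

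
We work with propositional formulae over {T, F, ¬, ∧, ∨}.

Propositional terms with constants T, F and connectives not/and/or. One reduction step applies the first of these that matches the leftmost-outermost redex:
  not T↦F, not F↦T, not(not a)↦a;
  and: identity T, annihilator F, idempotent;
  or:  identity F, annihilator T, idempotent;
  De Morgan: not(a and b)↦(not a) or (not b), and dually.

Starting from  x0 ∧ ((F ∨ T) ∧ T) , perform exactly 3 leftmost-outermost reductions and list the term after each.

  start: x0 ∧ ((F ∨ T) ∧ T)
  step 1: x0 ∧ (F ∨ T)
  step 2: x0 ∧ T
  step 3: x0

Answer: after 3 steps: x0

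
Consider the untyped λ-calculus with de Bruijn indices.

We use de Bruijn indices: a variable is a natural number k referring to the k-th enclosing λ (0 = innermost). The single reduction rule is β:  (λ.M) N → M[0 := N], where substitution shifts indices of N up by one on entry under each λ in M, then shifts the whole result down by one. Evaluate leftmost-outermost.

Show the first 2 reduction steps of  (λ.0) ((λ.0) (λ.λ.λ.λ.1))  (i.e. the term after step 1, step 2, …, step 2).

  start: (λ.0) ((λ.0) (λ.λ.λ.λ.1))
  →1  (λ.0) (λ.λ.λ.λ.1)
  →2  λ.λ.λ.λ.1

Answer: after 2 steps: λ.λ.λ.λ.1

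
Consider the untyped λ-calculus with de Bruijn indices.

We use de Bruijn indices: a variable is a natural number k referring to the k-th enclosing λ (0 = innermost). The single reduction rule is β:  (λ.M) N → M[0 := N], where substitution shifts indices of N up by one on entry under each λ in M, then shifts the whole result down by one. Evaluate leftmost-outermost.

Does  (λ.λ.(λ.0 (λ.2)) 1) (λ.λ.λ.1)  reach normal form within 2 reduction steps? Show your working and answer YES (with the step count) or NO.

  start: (λ.λ.(λ.0 (λ.2)) 1) (λ.λ.λ.1)
  step 1: λ.(λ.0 (λ.2)) (λ.λ.λ.1)
  step 2: λ.(λ.λ.λ.1) (λ.1)

Answer: NO — after 2 steps the term is λ.(λ.λ.λ.1) (λ.1), not yet normal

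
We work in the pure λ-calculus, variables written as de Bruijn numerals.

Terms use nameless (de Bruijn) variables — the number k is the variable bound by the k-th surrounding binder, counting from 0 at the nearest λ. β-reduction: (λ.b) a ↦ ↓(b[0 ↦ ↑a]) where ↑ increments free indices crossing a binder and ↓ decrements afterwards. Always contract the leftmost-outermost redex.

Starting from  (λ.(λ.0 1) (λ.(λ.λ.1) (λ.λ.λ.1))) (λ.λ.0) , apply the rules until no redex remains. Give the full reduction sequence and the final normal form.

  start: (λ.(λ.0 1) (λ.(λ.λ.1) (λ.λ.λ.1))) (λ.λ.0)
  step 1: (λ.0 (λ.λ.0)) (λ.(λ.λ.1) (λ.λ.λ.1))
  step 2: (λ.(λ.λ.1) (λ.λ.λ.1)) (λ.λ.0)
  step 3: (λ.λ.1) (λ.λ.λ.1)
  step 4: λ.λ.λ.λ.1

Answer: normal form = λ.λ.λ.λ.1  (in 4 steps)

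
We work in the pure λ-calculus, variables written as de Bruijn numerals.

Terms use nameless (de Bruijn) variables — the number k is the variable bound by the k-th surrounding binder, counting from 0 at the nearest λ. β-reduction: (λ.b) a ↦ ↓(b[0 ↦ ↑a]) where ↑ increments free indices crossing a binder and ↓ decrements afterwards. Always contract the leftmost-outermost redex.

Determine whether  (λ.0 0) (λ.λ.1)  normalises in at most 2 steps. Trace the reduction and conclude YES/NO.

Answer: YES — reaches normal form λ.λ.λ.1 in 2 ≤ 2 steps

Working:
  start: (λ.0 0) (λ.λ.1)
  →1  (λ.λ.1) (λ.λ.1)
  →2  λ.λ.λ.1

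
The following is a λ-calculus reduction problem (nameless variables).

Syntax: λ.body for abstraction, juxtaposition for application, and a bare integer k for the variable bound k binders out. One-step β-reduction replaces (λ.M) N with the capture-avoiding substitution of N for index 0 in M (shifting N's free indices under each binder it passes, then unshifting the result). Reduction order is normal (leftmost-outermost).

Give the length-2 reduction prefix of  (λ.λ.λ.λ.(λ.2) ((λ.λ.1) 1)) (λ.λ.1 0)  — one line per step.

Answer: after 2 steps: λ.λ.λ.1

Working:
  start: (λ.λ.λ.λ.(λ.2) ((λ.λ.1) 1)) (λ.λ.1 0)
  →1  λ.λ.λ.(λ.2) ((λ.λ.1) 1)
  →2  λ.λ.λ.1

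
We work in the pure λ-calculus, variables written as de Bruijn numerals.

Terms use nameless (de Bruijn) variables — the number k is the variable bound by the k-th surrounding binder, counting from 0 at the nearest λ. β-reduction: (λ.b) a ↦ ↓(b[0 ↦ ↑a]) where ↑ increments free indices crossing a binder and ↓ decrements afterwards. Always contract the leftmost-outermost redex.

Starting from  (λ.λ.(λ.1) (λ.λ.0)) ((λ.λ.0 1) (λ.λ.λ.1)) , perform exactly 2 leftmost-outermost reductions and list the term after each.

  start: (λ.λ.(λ.1) (λ.λ.0)) ((λ.λ.0 1) (λ.λ.λ.1))
  step 1: λ.(λ.1) (λ.λ.0)
  step 2: λ.0

Answer: after 2 steps: λ.0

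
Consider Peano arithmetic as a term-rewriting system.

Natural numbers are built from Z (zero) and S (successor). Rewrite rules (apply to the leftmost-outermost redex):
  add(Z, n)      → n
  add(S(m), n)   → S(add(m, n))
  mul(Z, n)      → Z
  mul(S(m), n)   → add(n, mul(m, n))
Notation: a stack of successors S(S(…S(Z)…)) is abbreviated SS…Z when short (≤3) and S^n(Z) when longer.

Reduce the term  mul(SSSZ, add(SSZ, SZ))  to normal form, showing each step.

  start: mul(SSSZ, add(SSZ, SZ))
  →1  add(add(SSZ, SZ), mul(SSZ, add(SSZ, SZ)))
  →2  add(S(add(SZ, SZ)), mul(SSZ, add(SSZ, SZ)))
  →3  S(add(add(SZ, SZ), mul(SSZ, add(SSZ, SZ))))
  →4  S(add(S(add(Z, SZ)), mul(SSZ, add(SSZ, SZ))))
  →5  S(S(add(add(Z, SZ), mul(SSZ, add(SSZ, SZ)))))
  →6  S(S(add(SZ, mul(SSZ, add(SSZ, SZ)))))
  →7  S(S(S(add(Z, mul(SSZ, add(SSZ, SZ))))))
  →8  S(S(S(mul(SSZ, add(SSZ, SZ)))))
  →9  S(S(S(add(add(SSZ, SZ), mul(SZ, add(SSZ, SZ))))))
  →10  S(S(S(add(S(add(SZ, SZ)), mul(SZ, add(SSZ, SZ))))))
  →11  S(S(S(S(add(add(SZ, SZ), mul(SZ, add(SSZ, SZ)))))))
  →12  S(S(S(S(add(S(add(Z, SZ)), mul(SZ, add(SSZ, SZ)))))))
  →13  S(S(S(S(S(add(add(Z, SZ), mul(SZ, add(SSZ, SZ))))))))
  →14  S(S(S(S(S(add(SZ, mul(SZ, add(SSZ, SZ))))))))
  →15  S(S(S(S(S(S(add(Z, mul(SZ, add(SSZ, SZ)))))))))
  →16  S(S(S(S(S(S(mul(SZ, add(SSZ, SZ))))))))
  →17  S(S(S(S(S(S(add(add(SSZ, SZ), mul(Z, add(SSZ, SZ)))))))))
  →18  S(S(S(S(S(S(add(S(add(SZ, SZ)), mul(Z, add(SSZ, SZ)))))))))
  →19  S(S(S(S(S(S(S(add(add(SZ, SZ), mul(Z, add(SSZ, SZ))))))))))
  →20  S(S(S(S(S(S(S(add(S(add(Z, SZ)), mul(Z, add(SSZ, SZ))))))))))
  →21  S(S(S(S(S(S(S(S(add(add(Z, SZ), mul(Z, add(SSZ, SZ)))))))))))
  →22  S(S(S(S(S(S(S(S(add(SZ, mul(Z, add(SSZ, SZ)))))))))))
  →23  S(S(S(S(S(S(S(S(S(add(Z, mul(Z, add(SSZ, SZ))))))))))))
  →24  S(S(S(S(S(S(S(S(S(mul(Z, add(SSZ, SZ)))))))))))
  →25  S^9(Z)

Answer: normal form = S^9(Z)  (in 25 steps)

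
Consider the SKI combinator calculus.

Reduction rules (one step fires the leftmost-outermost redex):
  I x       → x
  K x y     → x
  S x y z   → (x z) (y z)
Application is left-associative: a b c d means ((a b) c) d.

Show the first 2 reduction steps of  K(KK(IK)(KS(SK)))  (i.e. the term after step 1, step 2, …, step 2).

  start: K(KK(IK)(KS(SK)))
  →1  K(K(KS(SK)))
  →2  K(KS)

Answer: after 2 steps: K(KS)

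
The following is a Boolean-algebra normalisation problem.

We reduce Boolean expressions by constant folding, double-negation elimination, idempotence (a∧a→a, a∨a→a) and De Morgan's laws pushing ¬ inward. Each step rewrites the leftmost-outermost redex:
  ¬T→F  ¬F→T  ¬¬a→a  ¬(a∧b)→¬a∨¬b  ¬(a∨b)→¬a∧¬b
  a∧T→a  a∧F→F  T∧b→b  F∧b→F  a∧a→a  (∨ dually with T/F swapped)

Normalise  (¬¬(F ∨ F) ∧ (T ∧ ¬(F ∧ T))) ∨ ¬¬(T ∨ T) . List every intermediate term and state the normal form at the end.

  start: (¬¬(F ∨ F) ∧ (T ∧ ¬(F ∧ T))) ∨ ¬¬(T ∨ T)
  [1] ((F ∨ F) ∧ (T ∧ ¬(F ∧ T))) ∨ ¬¬(T ∨ T)
  [2] (F ∧ (T ∧ ¬(F ∧ T))) ∨ ¬¬(T ∨ T)
  [3] F ∨ ¬¬(T ∨ T)
  [4] ¬¬(T ∨ T)
  [5] T ∨ T
  [6] T

Answer: normal form = T  (in 6 steps)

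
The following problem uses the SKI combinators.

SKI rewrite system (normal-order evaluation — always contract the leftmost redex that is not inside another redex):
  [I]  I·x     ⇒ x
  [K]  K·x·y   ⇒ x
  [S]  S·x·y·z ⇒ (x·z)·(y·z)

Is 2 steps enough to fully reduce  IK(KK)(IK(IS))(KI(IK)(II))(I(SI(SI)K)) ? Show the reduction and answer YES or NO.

  start: IK(KK)(IK(IS))(KI(IK)(II))(I(SI(SI)K))
  step 1: K(KK)(IK(IS))(KI(IK)(II))(I(SI(SI)K))
  step 2: KK(KI(IK)(II))(I(SI(SI)K))

Answer: NO — after 2 steps the term is KK(KI(IK)(II))(I(SI(SI)K)), not yet normal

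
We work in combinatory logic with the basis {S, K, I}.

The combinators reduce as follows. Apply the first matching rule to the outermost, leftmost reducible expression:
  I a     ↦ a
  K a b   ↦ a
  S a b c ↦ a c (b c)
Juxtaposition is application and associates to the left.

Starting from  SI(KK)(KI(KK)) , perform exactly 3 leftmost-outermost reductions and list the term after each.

  start: SI(KK)(KI(KK))
  step 1: I(KI(KK))(KK(KI(KK)))
  step 2: KI(KK)(KK(KI(KK)))
  step 3: I(KK(KI(KK)))

Answer: after 3 steps: I(KK(KI(KK)))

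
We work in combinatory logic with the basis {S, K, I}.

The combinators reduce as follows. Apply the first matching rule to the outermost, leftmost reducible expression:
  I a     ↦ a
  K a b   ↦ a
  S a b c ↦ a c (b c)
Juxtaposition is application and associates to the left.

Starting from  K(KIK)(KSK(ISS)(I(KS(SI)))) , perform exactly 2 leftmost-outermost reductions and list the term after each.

  start: K(KIK)(KSK(ISS)(I(KS(SI))))
  step 1: KIK
  step 2: I

Answer: after 2 steps: I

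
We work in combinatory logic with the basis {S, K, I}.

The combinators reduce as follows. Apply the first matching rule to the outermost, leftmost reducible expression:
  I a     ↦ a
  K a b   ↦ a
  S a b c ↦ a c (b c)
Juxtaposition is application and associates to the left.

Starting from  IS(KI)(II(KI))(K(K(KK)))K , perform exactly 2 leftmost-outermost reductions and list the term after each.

  start: IS(KI)(II(KI))(K(K(KK)))K
  →1  S(KI)(II(KI))(K(K(KK)))K
  →2  KI(K(K(KK)))(II(KI)(K(K(KK))))K

Answer: after 2 steps: KI(K(K(KK)))(II(KI)(K(K(KK))))K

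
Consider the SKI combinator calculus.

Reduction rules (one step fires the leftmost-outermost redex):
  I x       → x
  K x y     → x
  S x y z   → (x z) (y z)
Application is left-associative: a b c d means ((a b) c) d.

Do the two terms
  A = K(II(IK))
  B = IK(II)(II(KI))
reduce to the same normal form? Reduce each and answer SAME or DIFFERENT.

Answer: DIFFERENT — A ⇓ KK, B ⇓ I

Working:
Term A:
  start: K(II(IK))
  step 1: K(I(IK))
  step 2: K(IK)
  step 3: KK

Term B:
  start: IK(II)(II(KI))
  step 1: K(II)(II(KI))
  step 2: II
  step 3: I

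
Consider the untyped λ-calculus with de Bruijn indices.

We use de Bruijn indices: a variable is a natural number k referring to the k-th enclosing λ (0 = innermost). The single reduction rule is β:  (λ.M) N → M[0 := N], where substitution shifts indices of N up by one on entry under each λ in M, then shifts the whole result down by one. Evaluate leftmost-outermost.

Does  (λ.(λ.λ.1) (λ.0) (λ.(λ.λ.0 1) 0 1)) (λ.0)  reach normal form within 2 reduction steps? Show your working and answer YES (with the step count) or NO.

Answer: NO — after 2 steps the term is (λ.λ.0) (λ.(λ.λ.0 1) 0 (λ.0)), not yet normal

Derivation:
  start: (λ.(λ.λ.1) (λ.0) (λ.(λ.λ.0 1) 0 1)) (λ.0)
  →1  (λ.λ.1) (λ.0) (λ.(λ.λ.0 1) 0 (λ.0))
  →2  (λ.λ.0) (λ.(λ.λ.0 1) 0 (λ.0))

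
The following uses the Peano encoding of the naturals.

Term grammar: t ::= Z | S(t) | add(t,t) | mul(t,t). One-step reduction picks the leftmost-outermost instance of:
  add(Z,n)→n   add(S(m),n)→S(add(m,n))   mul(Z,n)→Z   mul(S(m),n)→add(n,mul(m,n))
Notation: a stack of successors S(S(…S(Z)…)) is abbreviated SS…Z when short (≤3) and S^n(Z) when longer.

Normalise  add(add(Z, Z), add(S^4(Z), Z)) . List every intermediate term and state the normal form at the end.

Answer: normal form = S^4(Z)  (in 7 steps)

Working:
  start: add(add(Z, Z), add(S^4(Z), Z))
  step 1: add(Z, add(S^4(Z), Z))
  step 2: add(S^4(Z), Z)
  step 3: S(add(SSSZ, Z))
  step 4: S(S(add(SSZ, Z)))
  step 5: S(S(S(add(SZ, Z))))
  step 6: S(S(S(S(add(Z, Z)))))
  step 7: S^4(Z)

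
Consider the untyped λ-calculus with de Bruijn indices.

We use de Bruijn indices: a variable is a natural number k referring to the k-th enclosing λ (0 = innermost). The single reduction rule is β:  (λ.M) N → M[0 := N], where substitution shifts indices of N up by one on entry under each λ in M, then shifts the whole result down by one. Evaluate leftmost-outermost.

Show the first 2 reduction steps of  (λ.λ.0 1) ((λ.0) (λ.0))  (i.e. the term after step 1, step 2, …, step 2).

  start: (λ.λ.0 1) ((λ.0) (λ.0))
  [1] λ.0 ((λ.0) (λ.0))
  [2] λ.0 (λ.0)

Answer: after 2 steps: λ.0 (λ.0)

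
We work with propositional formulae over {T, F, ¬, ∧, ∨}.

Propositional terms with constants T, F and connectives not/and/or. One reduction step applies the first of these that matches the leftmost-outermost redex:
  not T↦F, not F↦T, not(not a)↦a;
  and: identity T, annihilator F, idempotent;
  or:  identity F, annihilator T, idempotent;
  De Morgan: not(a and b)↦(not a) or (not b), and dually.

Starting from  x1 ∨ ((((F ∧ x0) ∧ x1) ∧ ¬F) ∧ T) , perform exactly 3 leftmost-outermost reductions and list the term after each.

Answer: after 3 steps: x1 ∨ (F ∧ ¬F)

Working:
  start: x1 ∨ ((((F ∧ x0) ∧ x1) ∧ ¬F) ∧ T)
  [1] x1 ∨ (((F ∧ x0) ∧ x1) ∧ ¬F)
  [2] x1 ∨ ((F ∧ x1) ∧ ¬F)
  [3] x1 ∨ (F ∧ ¬F)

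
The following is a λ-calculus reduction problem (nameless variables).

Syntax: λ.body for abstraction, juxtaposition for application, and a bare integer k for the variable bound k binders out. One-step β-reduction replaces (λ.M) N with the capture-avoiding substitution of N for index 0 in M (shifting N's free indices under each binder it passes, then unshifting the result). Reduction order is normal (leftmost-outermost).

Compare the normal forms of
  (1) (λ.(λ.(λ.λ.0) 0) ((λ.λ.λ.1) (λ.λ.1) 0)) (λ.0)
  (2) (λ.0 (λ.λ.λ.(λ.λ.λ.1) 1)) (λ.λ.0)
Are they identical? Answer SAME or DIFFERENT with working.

Answer: SAME — A ⇓ λ.0, B ⇓ λ.0

Derivation:
Term A:
  start: (λ.(λ.(λ.λ.0) 0) ((λ.λ.λ.1) (λ.λ.1) 0)) (λ.0)
  [1] (λ.(λ.λ.0) 0) ((λ.λ.λ.1) (λ.λ.1) (λ.0))
  [2] (λ.λ.0) ((λ.λ.λ.1) (λ.λ.1) (λ.0))
  [3] λ.0

Term B:
  start: (λ.0 (λ.λ.λ.(λ.λ.λ.1) 1)) (λ.λ.0)
  [1] (λ.λ.0) (λ.λ.λ.(λ.λ.λ.1) 1)
  [2] λ.0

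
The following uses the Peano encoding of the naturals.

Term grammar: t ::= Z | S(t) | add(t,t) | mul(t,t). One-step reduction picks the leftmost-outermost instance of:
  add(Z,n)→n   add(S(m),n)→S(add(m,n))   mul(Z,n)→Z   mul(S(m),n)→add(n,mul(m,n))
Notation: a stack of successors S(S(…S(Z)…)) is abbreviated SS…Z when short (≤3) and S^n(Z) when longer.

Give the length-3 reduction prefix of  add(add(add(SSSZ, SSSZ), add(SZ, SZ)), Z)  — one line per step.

Answer: after 3 steps: S(add(add(add(SSZ, SSSZ), add(SZ, SZ)), Z))

Derivation:
  start: add(add(add(SSSZ, SSSZ), add(SZ, SZ)), Z)
  [1] add(add(S(add(SSZ, SSSZ)), add(SZ, SZ)), Z)
  [2] add(S(add(add(SSZ, SSSZ), add(SZ, SZ))), Z)
  [3] S(add(add(add(SSZ, SSSZ), add(SZ, SZ)), Z))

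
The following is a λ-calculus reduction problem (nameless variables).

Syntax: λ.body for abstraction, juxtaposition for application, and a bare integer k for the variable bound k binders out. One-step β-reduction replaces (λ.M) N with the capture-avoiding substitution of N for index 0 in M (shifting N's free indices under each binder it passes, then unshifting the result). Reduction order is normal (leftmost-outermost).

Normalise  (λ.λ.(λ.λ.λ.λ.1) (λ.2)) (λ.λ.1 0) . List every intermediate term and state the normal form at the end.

  start: (λ.λ.(λ.λ.λ.λ.1) (λ.2)) (λ.λ.1 0)
  →1  λ.(λ.λ.λ.λ.1) (λ.λ.λ.1 0)
  →2  λ.λ.λ.λ.1

Answer: normal form = λ.λ.λ.λ.1  (in 2 steps)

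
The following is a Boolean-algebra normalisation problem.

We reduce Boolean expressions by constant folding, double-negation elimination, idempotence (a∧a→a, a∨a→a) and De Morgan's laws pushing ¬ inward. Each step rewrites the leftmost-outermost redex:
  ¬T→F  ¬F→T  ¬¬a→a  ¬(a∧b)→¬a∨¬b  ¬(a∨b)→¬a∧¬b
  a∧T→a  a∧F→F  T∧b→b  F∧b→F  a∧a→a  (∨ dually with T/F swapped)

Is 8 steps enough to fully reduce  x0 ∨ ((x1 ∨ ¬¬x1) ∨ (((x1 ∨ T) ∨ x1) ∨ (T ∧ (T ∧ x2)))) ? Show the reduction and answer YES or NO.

  start: x0 ∨ ((x1 ∨ ¬¬x1) ∨ (((x1 ∨ T) ∨ x1) ∨ (T ∧ (T ∧ x2))))
  →1  x0 ∨ ((x1 ∨ x1) ∨ (((x1 ∨ T) ∨ x1) ∨ (T ∧ (T ∧ x2))))
  →2  x0 ∨ (x1 ∨ (((x1 ∨ T) ∨ x1) ∨ (T ∧ (T ∧ x2))))
  →3  x0 ∨ (x1 ∨ ((T ∨ x1) ∨ (T ∧ (T ∧ x2))))
  →4  x0 ∨ (x1 ∨ (T ∨ (T ∧ (T ∧ x2))))
  →5  x0 ∨ (x1 ∨ T)
  →6  x0 ∨ T
  →7  T

Answer: YES — reaches normal form T in 7 ≤ 8 steps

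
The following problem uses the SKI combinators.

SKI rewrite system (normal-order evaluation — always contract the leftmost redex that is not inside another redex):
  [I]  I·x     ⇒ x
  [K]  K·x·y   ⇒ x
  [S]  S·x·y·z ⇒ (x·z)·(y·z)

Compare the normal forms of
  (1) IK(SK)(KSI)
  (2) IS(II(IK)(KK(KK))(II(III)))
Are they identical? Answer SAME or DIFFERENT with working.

Term A:
  start: IK(SK)(KSI)
  step 1: K(SK)(KSI)
  step 2: SK

Term B:
  start: IS(II(IK)(KK(KK))(II(III)))
  step 1: S(II(IK)(KK(KK))(II(III)))
  step 2: S(I(IK)(KK(KK))(II(III)))
  step 3: S(IK(KK(KK))(II(III)))
  step 4: S(K(KK(KK))(II(III)))
  step 5: S(KK(KK))
  step 6: SK

Answer: SAME — A ⇓ SK, B ⇓ SK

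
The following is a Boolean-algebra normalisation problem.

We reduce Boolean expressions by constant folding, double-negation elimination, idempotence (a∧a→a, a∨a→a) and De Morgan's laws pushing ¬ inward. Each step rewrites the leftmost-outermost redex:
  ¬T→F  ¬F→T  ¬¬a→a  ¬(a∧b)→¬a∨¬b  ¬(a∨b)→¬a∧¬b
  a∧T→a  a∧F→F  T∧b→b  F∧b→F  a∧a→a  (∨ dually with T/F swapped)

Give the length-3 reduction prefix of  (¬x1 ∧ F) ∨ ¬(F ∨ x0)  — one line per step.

Answer: after 3 steps: ¬F ∧ ¬x0

Derivation:
  start: (¬x1 ∧ F) ∨ ¬(F ∨ x0)
  [1] F ∨ ¬(F ∨ x0)
  [2] ¬(F ∨ x0)
  [3] ¬F ∧ ¬x0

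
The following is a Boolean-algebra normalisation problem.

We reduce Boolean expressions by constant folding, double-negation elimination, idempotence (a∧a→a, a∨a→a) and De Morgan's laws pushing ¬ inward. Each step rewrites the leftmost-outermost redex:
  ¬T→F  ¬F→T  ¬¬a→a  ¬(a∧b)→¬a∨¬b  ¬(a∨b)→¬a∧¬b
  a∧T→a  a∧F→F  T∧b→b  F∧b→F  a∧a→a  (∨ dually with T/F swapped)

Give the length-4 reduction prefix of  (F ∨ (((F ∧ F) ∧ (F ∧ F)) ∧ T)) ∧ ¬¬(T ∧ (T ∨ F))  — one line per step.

  start: (F ∨ (((F ∧ F) ∧ (F ∧ F)) ∧ T)) ∧ ¬¬(T ∧ (T ∨ F))
  step 1: (((F ∧ F) ∧ (F ∧ F)) ∧ T) ∧ ¬¬(T ∧ (T ∨ F))
  step 2: ((F ∧ F) ∧ (F ∧ F)) ∧ ¬¬(T ∧ (T ∨ F))
  step 3: (F ∧ F) ∧ ¬¬(T ∧ (T ∨ F))
  step 4: F ∧ ¬¬(T ∧ (T ∨ F))

Answer: after 4 steps: F ∧ ¬¬(T ∧ (T ∨ F))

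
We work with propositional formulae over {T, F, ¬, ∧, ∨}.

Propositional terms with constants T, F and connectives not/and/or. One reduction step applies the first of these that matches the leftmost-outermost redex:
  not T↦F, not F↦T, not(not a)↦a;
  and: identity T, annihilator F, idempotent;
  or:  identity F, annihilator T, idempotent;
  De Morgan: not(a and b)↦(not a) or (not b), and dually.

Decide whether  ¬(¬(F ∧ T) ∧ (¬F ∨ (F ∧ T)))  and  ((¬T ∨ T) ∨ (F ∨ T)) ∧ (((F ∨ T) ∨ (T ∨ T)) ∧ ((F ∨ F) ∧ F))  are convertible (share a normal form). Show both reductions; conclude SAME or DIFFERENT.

Term A:
  start: ¬(¬(F ∧ T) ∧ (¬F ∨ (F ∧ T)))
  [1] ¬¬(F ∧ T) ∨ ¬(¬F ∨ (F ∧ T))
  [2] (F ∧ T) ∨ ¬(¬F ∨ (F ∧ T))
  [3] F ∨ ¬(¬F ∨ (F ∧ T))
  [4] ¬(¬F ∨ (F ∧ T))
  [5] ¬¬F ∧ ¬(F ∧ T)
  [6] F ∧ ¬(F ∧ T)
  [7] F

Term B:
  start: ((¬T ∨ T) ∨ (F ∨ T)) ∧ (((F ∨ T) ∨ (T ∨ T)) ∧ ((F ∨ F) ∧ F))
  [1] (T ∨ (F ∨ T)) ∧ (((F ∨ T) ∨ (T ∨ T)) ∧ ((F ∨ F) ∧ F))
  [2] T ∧ (((F ∨ T) ∨ (T ∨ T)) ∧ ((F ∨ F) ∧ F))
  [3] ((F ∨ T) ∨ (T ∨ T)) ∧ ((F ∨ F) ∧ F)
  [4] (T ∨ (T ∨ T)) ∧ ((F ∨ F) ∧ F)
  [5] T ∧ ((F ∨ F) ∧ F)
  [6] (F ∨ F) ∧ F
  [7] F

Answer: SAME — A ⇓ F, B ⇓ F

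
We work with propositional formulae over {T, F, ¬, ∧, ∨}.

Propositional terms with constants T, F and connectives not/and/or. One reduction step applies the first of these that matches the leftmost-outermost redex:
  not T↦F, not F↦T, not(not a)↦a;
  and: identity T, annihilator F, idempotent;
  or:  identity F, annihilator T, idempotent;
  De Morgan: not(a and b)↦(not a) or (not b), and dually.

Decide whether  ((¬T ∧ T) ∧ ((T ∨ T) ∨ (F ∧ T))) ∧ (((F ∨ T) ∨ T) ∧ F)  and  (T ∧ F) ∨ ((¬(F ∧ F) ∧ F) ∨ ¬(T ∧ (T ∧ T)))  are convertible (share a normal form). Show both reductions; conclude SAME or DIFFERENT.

Term A:
  start: ((¬T ∧ T) ∧ ((T ∨ T) ∨ (F ∧ T))) ∧ (((F ∨ T) ∨ T) ∧ F)
  step 1: (¬T ∧ ((T ∨ T) ∨ (F ∧ T))) ∧ (((F ∨ T) ∨ T) ∧ F)
  step 2: (F ∧ ((T ∨ T) ∨ (F ∧ T))) ∧ (((F ∨ T) ∨ T) ∧ F)
  step 3: F ∧ (((F ∨ T) ∨ T) ∧ F)
  step 4: F

Term B:
  start: (T ∧ F) ∨ ((¬(F ∧ F) ∧ F) ∨ ¬(T ∧ (T ∧ T)))
  step 1: F ∨ ((¬(F ∧ F) ∧ F) ∨ ¬(T ∧ (T ∧ T)))
  step 2: (¬(F ∧ F) ∧ F) ∨ ¬(T ∧ (T ∧ T))
  step 3: F ∨ ¬(T ∧ (T ∧ T))
  step 4: ¬(T ∧ (T ∧ T))
  step 5: ¬T ∨ ¬(T ∧ T)
  step 6: F ∨ ¬(T ∧ T)
  step 7: ¬(T ∧ T)
  step 8: ¬T ∨ ¬T
  step 9: ¬T
  step 10: F

Answer: SAME — A ⇓ F, B ⇓ F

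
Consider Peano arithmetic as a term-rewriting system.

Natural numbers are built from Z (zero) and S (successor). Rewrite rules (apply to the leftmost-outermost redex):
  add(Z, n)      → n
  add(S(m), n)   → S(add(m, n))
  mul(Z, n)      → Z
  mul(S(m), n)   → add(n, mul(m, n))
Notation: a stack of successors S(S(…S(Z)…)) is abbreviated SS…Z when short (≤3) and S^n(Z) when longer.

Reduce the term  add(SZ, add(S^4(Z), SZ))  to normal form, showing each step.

  start: add(SZ, add(S^4(Z), SZ))
  step 1: S(add(Z, add(S^4(Z), SZ)))
  step 2: S(add(S^4(Z), SZ))
  step 3: S(S(add(SSSZ, SZ)))
  step 4: S(S(S(add(SSZ, SZ))))
  step 5: S(S(S(S(add(SZ, SZ)))))
  step 6: S(S(S(S(S(add(Z, SZ))))))
  step 7: S^6(Z)

Answer: normal form = S^6(Z)  (in 7 steps)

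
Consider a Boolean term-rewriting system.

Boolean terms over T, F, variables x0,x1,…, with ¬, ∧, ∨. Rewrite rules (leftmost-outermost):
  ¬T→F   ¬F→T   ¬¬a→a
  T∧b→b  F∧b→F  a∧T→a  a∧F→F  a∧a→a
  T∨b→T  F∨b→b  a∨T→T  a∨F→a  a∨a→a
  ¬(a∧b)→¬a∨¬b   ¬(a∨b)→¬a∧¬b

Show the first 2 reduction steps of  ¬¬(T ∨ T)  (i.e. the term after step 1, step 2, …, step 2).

Answer: after 2 steps: T

Reduction:
  start: ¬¬(T ∨ T)
  →1  T ∨ T
  →2  T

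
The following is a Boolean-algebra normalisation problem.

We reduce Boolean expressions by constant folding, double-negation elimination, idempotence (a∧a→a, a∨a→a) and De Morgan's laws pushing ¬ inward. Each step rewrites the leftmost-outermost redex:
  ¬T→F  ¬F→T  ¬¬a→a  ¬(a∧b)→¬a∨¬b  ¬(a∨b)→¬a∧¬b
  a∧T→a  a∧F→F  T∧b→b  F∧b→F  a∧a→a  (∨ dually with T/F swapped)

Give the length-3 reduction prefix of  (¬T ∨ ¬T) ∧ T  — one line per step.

  start: (¬T ∨ ¬T) ∧ T
  →1  ¬T ∨ ¬T
  →2  ¬T
  →3  F

Answer: after 3 steps: F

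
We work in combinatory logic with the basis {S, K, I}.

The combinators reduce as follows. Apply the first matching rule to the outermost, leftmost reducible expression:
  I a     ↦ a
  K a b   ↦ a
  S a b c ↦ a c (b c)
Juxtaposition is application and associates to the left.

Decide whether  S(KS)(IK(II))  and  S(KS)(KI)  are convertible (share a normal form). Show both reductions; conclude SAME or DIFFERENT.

Term A:
  start: S(KS)(IK(II))
  [1] S(KS)(K(II))
  [2] S(KS)(KI)

Term B:
  start: S(KS)(KI)

Answer: SAME — A ⇓ S(KS)(KI), B ⇓ S(KS)(KI)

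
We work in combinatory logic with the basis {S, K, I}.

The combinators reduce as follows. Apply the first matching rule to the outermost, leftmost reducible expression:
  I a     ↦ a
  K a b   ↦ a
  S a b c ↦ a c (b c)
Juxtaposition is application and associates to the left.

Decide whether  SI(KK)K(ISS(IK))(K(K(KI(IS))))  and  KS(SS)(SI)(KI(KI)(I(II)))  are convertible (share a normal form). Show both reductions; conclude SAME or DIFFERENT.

Answer: DIFFERENT — A ⇓ K(K(KI)), B ⇓ S(SI)I

Working:
Term A:
  start: SI(KK)K(ISS(IK))(K(K(KI(IS))))
  step 1: IK(KKK)(ISS(IK))(K(K(KI(IS))))
  step 2: K(KKK)(ISS(IK))(K(K(KI(IS))))
  step 3: KKK(K(K(KI(IS))))
  step 4: K(K(K(KI(IS))))
  step 5: K(K(KI))

Term B:
  start: KS(SS)(SI)(KI(KI)(I(II)))
  step 1: S(SI)(KI(KI)(I(II)))
  step 2: S(SI)(I(I(II)))
  step 3: S(SI)(I(II))
  step 4: S(SI)(II)
  step 5: S(SI)I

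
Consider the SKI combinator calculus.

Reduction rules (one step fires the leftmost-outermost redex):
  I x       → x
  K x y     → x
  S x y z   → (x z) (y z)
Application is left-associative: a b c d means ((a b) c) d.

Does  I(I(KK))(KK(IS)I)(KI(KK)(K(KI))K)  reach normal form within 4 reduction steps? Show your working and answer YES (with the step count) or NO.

Answer: NO — after 4 steps the term is K(I(K(KI))K), not yet normal

Working:
  start: I(I(KK))(KK(IS)I)(KI(KK)(K(KI))K)
  step 1: I(KK)(KK(IS)I)(KI(KK)(K(KI))K)
  step 2: KK(KK(IS)I)(KI(KK)(K(KI))K)
  step 3: K(KI(KK)(K(KI))K)
  step 4: K(I(K(KI))K)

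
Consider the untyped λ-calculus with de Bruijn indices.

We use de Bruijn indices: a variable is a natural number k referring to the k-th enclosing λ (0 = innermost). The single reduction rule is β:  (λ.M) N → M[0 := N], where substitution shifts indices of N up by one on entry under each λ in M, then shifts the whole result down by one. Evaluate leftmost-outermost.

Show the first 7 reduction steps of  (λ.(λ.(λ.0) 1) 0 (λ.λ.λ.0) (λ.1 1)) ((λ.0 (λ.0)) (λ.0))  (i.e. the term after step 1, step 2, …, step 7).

  start: (λ.(λ.(λ.0) 1) 0 (λ.λ.λ.0) (λ.1 1)) ((λ.0 (λ.0)) (λ.0))
  step 1: (λ.(λ.0) ((λ.0 (λ.0)) (λ.0))) ((λ.0 (λ.0)) (λ.0)) (λ.λ.λ.0) (λ.(λ.0 (λ.0)) (λ.0) ((λ.0 (λ.0)) (λ.0)))
  step 2: (λ.0) ((λ.0 (λ.0)) (λ.0)) (λ.λ.λ.0) (λ.(λ.0 (λ.0)) (λ.0) ((λ.0 (λ.0)) (λ.0)))
  step 3: (λ.0 (λ.0)) (λ.0) (λ.λ.λ.0) (λ.(λ.0 (λ.0)) (λ.0) ((λ.0 (λ.0)) (λ.0)))
  step 4: (λ.0) (λ.0) (λ.λ.λ.0) (λ.(λ.0 (λ.0)) (λ.0) ((λ.0 (λ.0)) (λ.0)))
  step 5: (λ.0) (λ.λ.λ.0) (λ.(λ.0 (λ.0)) (λ.0) ((λ.0 (λ.0)) (λ.0)))
  step 6: (λ.λ.λ.0) (λ.(λ.0 (λ.0)) (λ.0) ((λ.0 (λ.0)) (λ.0)))
  step 7: λ.λ.0

Answer: after 7 steps: λ.λ.0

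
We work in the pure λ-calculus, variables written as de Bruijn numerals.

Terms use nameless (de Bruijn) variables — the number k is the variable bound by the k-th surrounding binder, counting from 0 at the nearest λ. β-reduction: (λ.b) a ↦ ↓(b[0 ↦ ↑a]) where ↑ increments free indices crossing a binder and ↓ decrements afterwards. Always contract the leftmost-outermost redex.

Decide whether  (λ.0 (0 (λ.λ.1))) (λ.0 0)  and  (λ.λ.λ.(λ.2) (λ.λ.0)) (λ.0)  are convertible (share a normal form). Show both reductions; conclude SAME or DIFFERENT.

Term A:
  start: (λ.0 (0 (λ.λ.1))) (λ.0 0)
  [1] (λ.0 0) ((λ.0 0) (λ.λ.1))
  [2] (λ.0 0) (λ.λ.1) ((λ.0 0) (λ.λ.1))
  [3] (λ.λ.1) (λ.λ.1) ((λ.0 0) (λ.λ.1))
  [4] (λ.λ.λ.1) ((λ.0 0) (λ.λ.1))
  [5] λ.λ.1

Term B:
  start: (λ.λ.λ.(λ.2) (λ.λ.0)) (λ.0)
  [1] λ.λ.(λ.2) (λ.λ.0)
  [2] λ.λ.1

Answer: SAME — A ⇓ λ.λ.1, B ⇓ λ.λ.1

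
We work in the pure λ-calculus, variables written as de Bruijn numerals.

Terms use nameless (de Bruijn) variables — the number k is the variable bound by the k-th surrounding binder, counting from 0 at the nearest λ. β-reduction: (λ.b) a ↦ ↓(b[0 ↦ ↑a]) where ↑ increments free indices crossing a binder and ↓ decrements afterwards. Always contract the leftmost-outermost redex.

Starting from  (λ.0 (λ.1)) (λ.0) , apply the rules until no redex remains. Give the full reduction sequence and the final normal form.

  start: (λ.0 (λ.1)) (λ.0)
  →1  (λ.0) (λ.λ.0)
  →2  λ.λ.0

Answer: normal form = λ.λ.0  (in 2 steps)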